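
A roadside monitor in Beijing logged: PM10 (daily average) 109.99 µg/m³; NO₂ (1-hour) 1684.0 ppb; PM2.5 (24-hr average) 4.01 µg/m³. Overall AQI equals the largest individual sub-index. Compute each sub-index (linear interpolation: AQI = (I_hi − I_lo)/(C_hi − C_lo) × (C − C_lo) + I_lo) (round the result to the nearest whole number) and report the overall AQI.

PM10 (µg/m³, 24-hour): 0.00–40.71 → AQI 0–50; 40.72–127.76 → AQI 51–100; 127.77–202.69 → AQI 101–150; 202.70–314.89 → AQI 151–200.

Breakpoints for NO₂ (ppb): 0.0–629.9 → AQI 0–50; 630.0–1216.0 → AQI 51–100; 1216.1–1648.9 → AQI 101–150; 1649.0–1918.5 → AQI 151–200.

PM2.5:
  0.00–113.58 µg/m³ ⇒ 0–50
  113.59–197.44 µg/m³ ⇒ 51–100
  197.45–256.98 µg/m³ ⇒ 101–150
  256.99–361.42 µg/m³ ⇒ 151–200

157

PM10: 109.99 ∈ [40.72, 127.76] ↔ index [51, 100].
51 + (109.99−40.72)·(100−51)/(127.76−40.72) = 51 + 69.27·49/87.04 ≈ 90.00, so AQI = 90.
NO₂: 1684.0 ∈ [1649.0, 1918.5] ↔ index [151, 200].
151 + (1684.0−1649.0)·(200−151)/(1918.5−1649.0) = 151 + 35.0·49/269.5 ≈ 157.36, so AQI = 157.
PM2.5: 4.01 lies in 0.00–113.58, so I_lo=0, I_hi=50, C_lo=0.00, C_hi=113.58.
(50−0)/(113.58−0.00) × (4.01−0.00) + 0 = 50/113.58 × 4.01 + 0 ≈ 1.77 → 2.
Sub-indices: PM10→90, NO₂→157, PM2.5→2. Overall AQI = max = 157; dominant pollutant is NO₂.
AQI 157: Unhealthy.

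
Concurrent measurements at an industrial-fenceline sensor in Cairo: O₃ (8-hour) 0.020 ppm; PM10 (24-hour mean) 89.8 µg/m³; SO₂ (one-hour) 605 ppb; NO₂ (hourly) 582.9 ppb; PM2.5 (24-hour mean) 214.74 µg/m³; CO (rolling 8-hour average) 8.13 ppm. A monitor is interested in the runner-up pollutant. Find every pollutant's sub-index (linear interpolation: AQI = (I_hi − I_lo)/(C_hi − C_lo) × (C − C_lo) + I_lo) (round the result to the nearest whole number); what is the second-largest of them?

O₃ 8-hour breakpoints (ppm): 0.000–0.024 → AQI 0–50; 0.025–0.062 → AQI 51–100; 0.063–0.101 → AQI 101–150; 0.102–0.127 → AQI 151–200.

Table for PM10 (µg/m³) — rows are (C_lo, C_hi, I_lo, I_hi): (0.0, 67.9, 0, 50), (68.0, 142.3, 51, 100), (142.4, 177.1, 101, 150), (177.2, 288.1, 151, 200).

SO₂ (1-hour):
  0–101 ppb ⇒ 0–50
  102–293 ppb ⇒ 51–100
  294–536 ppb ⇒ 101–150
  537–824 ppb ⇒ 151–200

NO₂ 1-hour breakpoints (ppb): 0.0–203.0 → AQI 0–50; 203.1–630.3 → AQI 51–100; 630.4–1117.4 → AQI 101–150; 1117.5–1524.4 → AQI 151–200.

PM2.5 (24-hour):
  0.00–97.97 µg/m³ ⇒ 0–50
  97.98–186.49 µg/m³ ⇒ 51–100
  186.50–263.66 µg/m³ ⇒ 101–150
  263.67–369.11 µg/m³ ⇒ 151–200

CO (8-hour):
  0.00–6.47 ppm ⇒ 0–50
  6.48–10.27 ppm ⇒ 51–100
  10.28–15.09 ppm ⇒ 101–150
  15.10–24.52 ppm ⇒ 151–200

119

O₃ 0.020: bracket 0.000–0.024 → index 0–50; slope 50/0.024, offset 0.020.
AQI = 0 + 50/0.024·0.020 ≈ 41.67 ⇒ 42.
PM10: row 68.0–142.3 (AQI 51–100). (100−51)·(89.8−68.0)/(142.3−68.0) + 51 = 49·21.8/74.3 + 51 ≈ 65.38 → 65.
SO₂: 605 lies in 537–824, so I_lo=151, I_hi=200, C_lo=537, C_hi=824.
(200−151)/(824−537) × (605−537) + 151 = 49/287 × 68 + 151 ≈ 162.61 → 163.
NO₂: 582.9 ∈ [203.1, 630.3] ↔ index [51, 100].
51 + (582.9−203.1)·(100−51)/(630.3−203.1) = 51 + 379.8·49/427.2 ≈ 94.56, so AQI = 95.
PM2.5: row 186.50–263.66 (AQI 101–150). (150−101)·(214.74−186.50)/(263.66−186.50) + 101 = 49·28.24/77.16 + 101 ≈ 118.93 → 119.
CO 8.13: bracket 6.48–10.27 → index 51–100; slope 49/3.79, offset 1.65.
AQI = 51 + 49/3.79·1.65 ≈ 72.33 ⇒ 72.
Sub-indices: O₃→42, PM10→65, SO₂→163, NO₂→95, PM2.5→119, CO→72. Ranked high→low: 163, 119, 95, 72, 65, 42. Second-highest sub-index = 119.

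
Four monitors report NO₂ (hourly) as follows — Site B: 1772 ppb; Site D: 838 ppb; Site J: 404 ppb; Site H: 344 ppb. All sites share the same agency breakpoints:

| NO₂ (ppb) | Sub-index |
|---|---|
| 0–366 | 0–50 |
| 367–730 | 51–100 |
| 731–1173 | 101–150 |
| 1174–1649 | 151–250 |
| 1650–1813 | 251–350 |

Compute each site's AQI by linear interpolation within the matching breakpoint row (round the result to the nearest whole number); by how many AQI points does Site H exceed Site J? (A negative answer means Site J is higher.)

Site B: 1772 lies in 1650–1813, so I_lo=251, I_hi=350, C_lo=1650, C_hi=1813.
(350−251)/(1813−1650) × (1772−1650) + 251 = 99/163 × 122 + 251 ≈ 325.10 → 325.
Site D 838: bracket 731–1173 → index 101–150; slope 49/442, offset 107.
AQI = 101 + 49/442·107 ≈ 112.86 ⇒ 113.
Site J: 404 lies in 367–730, so I_lo=51, I_hi=100, C_lo=367, C_hi=730.
(100−51)/(730−367) × (404−367) + 51 = 49/363 × 37 + 51 ≈ 55.99 → 56.
Site H: 344 lies in 0–366, so I_lo=0, I_hi=50, C_lo=0, C_hi=366.
(50−0)/(366−0) × (344−0) + 0 = 50/366 × 344 + 0 ≈ 46.99 → 47.
AQIs: Site B=325, Site D=113, Site J=56, Site H=47. Site H (47) − Site J (56) = -9.

-9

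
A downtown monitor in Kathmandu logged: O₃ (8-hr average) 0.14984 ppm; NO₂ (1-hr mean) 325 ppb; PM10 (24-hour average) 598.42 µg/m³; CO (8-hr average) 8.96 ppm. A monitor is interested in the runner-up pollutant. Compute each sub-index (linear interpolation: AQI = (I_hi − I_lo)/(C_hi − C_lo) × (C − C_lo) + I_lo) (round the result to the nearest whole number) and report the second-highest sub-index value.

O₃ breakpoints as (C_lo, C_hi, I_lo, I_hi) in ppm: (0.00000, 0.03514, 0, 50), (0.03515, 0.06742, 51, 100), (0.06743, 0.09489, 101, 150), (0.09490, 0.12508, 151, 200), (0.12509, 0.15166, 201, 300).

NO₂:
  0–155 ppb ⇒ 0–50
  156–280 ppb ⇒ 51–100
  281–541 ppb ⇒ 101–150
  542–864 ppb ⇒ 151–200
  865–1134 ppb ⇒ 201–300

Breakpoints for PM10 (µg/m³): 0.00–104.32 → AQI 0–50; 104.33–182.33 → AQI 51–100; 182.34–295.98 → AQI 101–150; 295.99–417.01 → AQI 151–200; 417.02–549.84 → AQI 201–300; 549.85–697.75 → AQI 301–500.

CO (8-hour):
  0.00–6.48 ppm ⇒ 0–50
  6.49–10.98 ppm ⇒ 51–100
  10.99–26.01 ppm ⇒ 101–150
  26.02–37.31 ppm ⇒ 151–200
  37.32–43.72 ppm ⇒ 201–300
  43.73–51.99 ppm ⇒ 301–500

O₃: row 0.12509–0.15166 (AQI 201–300). (300−201)·(0.14984−0.12509)/(0.15166−0.12509) + 201 = 99·0.02475/0.02657 + 201 ≈ 293.22 → 293.
NO₂: row 281–541 (AQI 101–150). (150−101)·(325−281)/(541−281) + 101 = 49·44/260 + 101 ≈ 109.29 → 109.
PM10: 598.42 lies in 549.85–697.75, so I_lo=301, I_hi=500, C_lo=549.85, C_hi=697.75.
(500−301)/(697.75−549.85) × (598.42−549.85) + 301 = 199/147.90 × 48.57 + 301 ≈ 366.35 → 366.
CO: 8.96 lies in 6.49–10.98, so I_lo=51, I_hi=100, C_lo=6.49, C_hi=10.98.
(100−51)/(10.98−6.49) × (8.96−6.49) + 51 = 49/4.49 × 2.47 + 51 ≈ 77.96 → 78.
Sub-indices: O₃→293, NO₂→109, PM10→366, CO→78. Ranked high→low: 366, 293, 109, 78. Second-highest sub-index = 293.

293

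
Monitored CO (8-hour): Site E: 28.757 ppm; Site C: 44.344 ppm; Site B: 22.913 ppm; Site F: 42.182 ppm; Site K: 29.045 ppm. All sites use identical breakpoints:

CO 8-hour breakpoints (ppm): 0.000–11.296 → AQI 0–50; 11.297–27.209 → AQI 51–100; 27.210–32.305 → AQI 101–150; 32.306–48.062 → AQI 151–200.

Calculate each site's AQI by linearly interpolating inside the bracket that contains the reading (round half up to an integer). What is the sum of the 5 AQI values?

Site E: row 27.210–32.305 (AQI 101–150). (150−101)·(28.757−27.210)/(32.305−27.210) + 101 = 49·1.547/5.095 + 101 ≈ 115.88 → 116.
Site C: 44.344 lies in 32.306–48.062, so I_lo=151, I_hi=200, C_lo=32.306, C_hi=48.062.
(200−151)/(48.062−32.306) × (44.344−32.306) + 151 = 49/15.756 × 12.038 + 151 ≈ 188.44 → 188.
Site B: row 11.297–27.209 (AQI 51–100). (100−51)·(22.913−11.297)/(27.209−11.297) + 51 = 49·11.616/15.912 + 51 ≈ 86.77 → 87.
Site F: 42.182 lies in 32.306–48.062, so I_lo=151, I_hi=200, C_lo=32.306, C_hi=48.062.
(200−151)/(48.062−32.306) × (42.182−32.306) + 151 = 49/15.756 × 9.876 + 151 ≈ 181.71 → 182.
Site K 29.045: bracket 27.210–32.305 → index 101–150; slope 49/5.095, offset 1.835.
AQI = 101 + 49/5.095·1.835 ≈ 118.65 ⇒ 119.
AQIs: Site E=116, Site C=188, Site B=87, Site F=182, Site K=119. Sum = 116 + 188 + 87 + 182 + 119 = 692.

692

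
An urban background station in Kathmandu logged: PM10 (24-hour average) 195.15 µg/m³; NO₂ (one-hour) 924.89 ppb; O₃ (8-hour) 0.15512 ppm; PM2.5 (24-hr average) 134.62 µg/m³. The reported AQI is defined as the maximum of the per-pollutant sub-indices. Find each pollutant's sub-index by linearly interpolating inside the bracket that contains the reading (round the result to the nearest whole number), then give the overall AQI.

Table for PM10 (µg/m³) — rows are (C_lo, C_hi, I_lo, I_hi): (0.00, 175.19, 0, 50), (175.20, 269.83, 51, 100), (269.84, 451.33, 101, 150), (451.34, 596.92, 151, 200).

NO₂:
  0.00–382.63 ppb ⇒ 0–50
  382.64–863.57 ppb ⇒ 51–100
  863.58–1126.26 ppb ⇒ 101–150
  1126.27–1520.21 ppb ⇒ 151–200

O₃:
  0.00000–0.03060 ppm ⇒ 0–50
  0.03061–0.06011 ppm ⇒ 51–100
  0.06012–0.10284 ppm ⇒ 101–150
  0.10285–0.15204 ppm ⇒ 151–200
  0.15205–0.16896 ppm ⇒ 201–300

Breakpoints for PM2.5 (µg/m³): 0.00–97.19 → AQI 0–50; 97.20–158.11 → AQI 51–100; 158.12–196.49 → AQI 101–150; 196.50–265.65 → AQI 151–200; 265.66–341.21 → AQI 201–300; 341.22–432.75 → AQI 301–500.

PM10: row 175.20–269.83 (AQI 51–100). (100−51)·(195.15−175.20)/(269.83−175.20) + 51 = 49·19.95/94.63 + 51 ≈ 61.33 → 61.
NO₂: 924.89 ∈ [863.58, 1126.26] ↔ index [101, 150].
101 + (924.89−863.58)·(150−101)/(1126.26−863.58) = 101 + 61.31·49/262.68 ≈ 112.44, so AQI = 112.
O₃: 0.15512 lies in 0.15205–0.16896, so I_lo=201, I_hi=300, C_lo=0.15205, C_hi=0.16896.
(300−201)/(0.16896−0.15205) × (0.15512−0.15205) + 201 = 99/0.01691 × 0.00307 + 201 ≈ 218.97 → 219.
PM2.5: 134.62 lies in 97.20–158.11, so I_lo=51, I_hi=100, C_lo=97.20, C_hi=158.11.
(100−51)/(158.11−97.20) × (134.62−97.20) + 51 = 49/60.91 × 37.42 + 51 ≈ 81.10 → 81.
Sub-indices: PM10→61, NO₂→112, O₃→219, PM2.5→81. Overall AQI = max = 219; dominant pollutant is O₃.

219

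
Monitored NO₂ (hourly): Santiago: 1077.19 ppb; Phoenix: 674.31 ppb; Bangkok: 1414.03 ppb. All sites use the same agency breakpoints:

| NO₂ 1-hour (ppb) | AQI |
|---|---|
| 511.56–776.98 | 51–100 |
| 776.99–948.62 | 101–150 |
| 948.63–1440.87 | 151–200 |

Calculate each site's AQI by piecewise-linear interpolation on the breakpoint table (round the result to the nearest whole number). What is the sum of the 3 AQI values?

Santiago 1077.19: bracket 948.63–1440.87 → index 151–200; slope 49/492.24, offset 128.56.
AQI = 151 + 49/492.24·128.56 ≈ 163.80 ⇒ 164.
Phoenix: 674.31 lies in 511.56–776.98, so I_lo=51, I_hi=100, C_lo=511.56, C_hi=776.98.
(100−51)/(776.98−511.56) × (674.31−511.56) + 51 = 49/265.42 × 162.75 + 51 ≈ 81.05 → 81.
Bangkok 1414.03: bracket 948.63–1440.87 → index 151–200; slope 49/492.24, offset 465.40.
AQI = 151 + 49/492.24·465.40 ≈ 197.33 ⇒ 197.
AQIs: Santiago=164, Phoenix=81, Bangkok=197. Sum = 164 + 81 + 197 = 442.

442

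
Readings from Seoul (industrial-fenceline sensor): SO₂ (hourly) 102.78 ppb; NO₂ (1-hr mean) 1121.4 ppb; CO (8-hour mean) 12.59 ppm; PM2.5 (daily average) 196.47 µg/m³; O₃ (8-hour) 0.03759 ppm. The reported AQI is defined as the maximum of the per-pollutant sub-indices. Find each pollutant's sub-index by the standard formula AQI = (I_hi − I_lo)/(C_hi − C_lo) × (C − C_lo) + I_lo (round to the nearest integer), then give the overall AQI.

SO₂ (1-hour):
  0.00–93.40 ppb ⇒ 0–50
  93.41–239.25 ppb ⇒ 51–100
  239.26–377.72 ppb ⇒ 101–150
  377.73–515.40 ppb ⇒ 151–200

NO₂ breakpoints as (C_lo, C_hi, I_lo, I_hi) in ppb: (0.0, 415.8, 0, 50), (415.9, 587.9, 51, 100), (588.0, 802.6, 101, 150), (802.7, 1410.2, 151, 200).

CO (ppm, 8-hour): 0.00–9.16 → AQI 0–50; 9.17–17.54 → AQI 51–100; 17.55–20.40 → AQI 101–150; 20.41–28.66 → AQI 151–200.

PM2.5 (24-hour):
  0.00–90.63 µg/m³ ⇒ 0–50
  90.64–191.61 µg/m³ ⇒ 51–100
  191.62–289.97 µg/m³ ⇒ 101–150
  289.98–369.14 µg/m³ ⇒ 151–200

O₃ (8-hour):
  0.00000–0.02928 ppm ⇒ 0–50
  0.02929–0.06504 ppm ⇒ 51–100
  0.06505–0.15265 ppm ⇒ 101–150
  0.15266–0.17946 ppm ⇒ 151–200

177

SO₂: row 93.41–239.25 (AQI 51–100). (100−51)·(102.78−93.41)/(239.25−93.41) + 51 = 49·9.37/145.84 + 51 ≈ 54.15 → 54.
NO₂: row 802.7–1410.2 (AQI 151–200). (200−151)·(1121.4−802.7)/(1410.2−802.7) + 151 = 49·318.7/607.5 + 151 ≈ 176.71 → 177.
CO: 12.59 lies in 9.17–17.54, so I_lo=51, I_hi=100, C_lo=9.17, C_hi=17.54.
(100−51)/(17.54−9.17) × (12.59−9.17) + 51 = 49/8.37 × 3.42 + 51 ≈ 71.02 → 71.
PM2.5: 196.47 ∈ [191.62, 289.97] ↔ index [101, 150].
101 + (196.47−191.62)·(150−101)/(289.97−191.62) = 101 + 4.85·49/98.35 ≈ 103.42, so AQI = 103.
O₃: 0.03759 lies in 0.02929–0.06504, so I_lo=51, I_hi=100, C_lo=0.02929, C_hi=0.06504.
(100−51)/(0.06504−0.02929) × (0.03759−0.02929) + 51 = 49/0.03575 × 0.00830 + 51 ≈ 62.38 → 62.
Sub-indices: SO₂→54, NO₂→177, CO→71, PM2.5→103, O₃→62. Overall AQI = max = 177; dominant pollutant is NO₂.
AQI 177: Unhealthy.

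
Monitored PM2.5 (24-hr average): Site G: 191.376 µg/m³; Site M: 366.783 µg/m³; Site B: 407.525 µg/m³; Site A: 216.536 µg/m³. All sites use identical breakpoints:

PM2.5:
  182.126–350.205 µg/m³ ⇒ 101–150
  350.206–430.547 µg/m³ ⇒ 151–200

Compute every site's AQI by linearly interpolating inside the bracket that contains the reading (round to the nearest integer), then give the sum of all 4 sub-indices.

562

Site G: 191.376 ∈ [182.126, 350.205] ↔ index [101, 150].
101 + (191.376−182.126)·(150−101)/(350.205−182.126) = 101 + 9.250·49/168.079 ≈ 103.70, so AQI = 104.
Site M: 366.783 lies in 350.206–430.547, so I_lo=151, I_hi=200, C_lo=350.206, C_hi=430.547.
(200−151)/(430.547−350.206) × (366.783−350.206) + 151 = 49/80.341 × 16.577 + 151 ≈ 161.11 → 161.
Site B: 407.525 lies in 350.206–430.547, so I_lo=151, I_hi=200, C_lo=350.206, C_hi=430.547.
(200−151)/(430.547−350.206) × (407.525−350.206) + 151 = 49/80.341 × 57.319 + 151 ≈ 185.96 → 186.
Site A 216.536: bracket 182.126–350.205 → index 101–150; slope 49/168.079, offset 34.410.
AQI = 101 + 49/168.079·34.410 ≈ 111.03 ⇒ 111.
AQIs: Site G=104, Site M=161, Site B=186, Site A=111. Sum = 104 + 161 + 186 + 111 = 562.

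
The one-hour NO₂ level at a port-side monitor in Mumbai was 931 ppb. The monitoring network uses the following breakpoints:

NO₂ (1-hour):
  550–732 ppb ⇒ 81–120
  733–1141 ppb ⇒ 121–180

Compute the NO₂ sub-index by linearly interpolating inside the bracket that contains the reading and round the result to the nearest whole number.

NO₂: 931 lies in 733–1141, so I_lo=121, I_hi=180, C_lo=733, C_hi=1141.
(180−121)/(1141−733) × (931−733) + 121 = 59/408 × 198 + 121 ≈ 149.63 → 150.

150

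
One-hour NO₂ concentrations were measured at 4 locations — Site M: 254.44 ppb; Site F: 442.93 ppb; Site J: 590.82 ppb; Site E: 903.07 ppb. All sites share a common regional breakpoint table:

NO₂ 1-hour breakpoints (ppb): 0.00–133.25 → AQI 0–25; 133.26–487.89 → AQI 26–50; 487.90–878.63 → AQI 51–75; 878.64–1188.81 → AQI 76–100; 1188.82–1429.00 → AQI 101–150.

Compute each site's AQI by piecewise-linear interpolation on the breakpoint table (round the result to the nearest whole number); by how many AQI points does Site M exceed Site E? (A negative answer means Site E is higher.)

Site M: 254.44 lies in 133.26–487.89, so I_lo=26, I_hi=50, C_lo=133.26, C_hi=487.89.
(50−26)/(487.89−133.26) × (254.44−133.26) + 26 = 24/354.63 × 121.18 + 26 ≈ 34.20 → 34.
Site F 442.93: bracket 133.26–487.89 → index 26–50; slope 24/354.63, offset 309.67.
AQI = 26 + 24/354.63·309.67 ≈ 46.96 ⇒ 47.
Site J: 590.82 lies in 487.90–878.63, so I_lo=51, I_hi=75, C_lo=487.90, C_hi=878.63.
(75−51)/(878.63−487.90) × (590.82−487.90) + 51 = 24/390.73 × 102.92 + 51 ≈ 57.32 → 57.
Site E 903.07: bracket 878.64–1188.81 → index 76–100; slope 24/310.17, offset 24.43.
AQI = 76 + 24/310.17·24.43 ≈ 77.89 ⇒ 78.
AQIs: Site M=34, Site F=47, Site J=57, Site E=78. Site M (34) − Site E (78) = -44.

-44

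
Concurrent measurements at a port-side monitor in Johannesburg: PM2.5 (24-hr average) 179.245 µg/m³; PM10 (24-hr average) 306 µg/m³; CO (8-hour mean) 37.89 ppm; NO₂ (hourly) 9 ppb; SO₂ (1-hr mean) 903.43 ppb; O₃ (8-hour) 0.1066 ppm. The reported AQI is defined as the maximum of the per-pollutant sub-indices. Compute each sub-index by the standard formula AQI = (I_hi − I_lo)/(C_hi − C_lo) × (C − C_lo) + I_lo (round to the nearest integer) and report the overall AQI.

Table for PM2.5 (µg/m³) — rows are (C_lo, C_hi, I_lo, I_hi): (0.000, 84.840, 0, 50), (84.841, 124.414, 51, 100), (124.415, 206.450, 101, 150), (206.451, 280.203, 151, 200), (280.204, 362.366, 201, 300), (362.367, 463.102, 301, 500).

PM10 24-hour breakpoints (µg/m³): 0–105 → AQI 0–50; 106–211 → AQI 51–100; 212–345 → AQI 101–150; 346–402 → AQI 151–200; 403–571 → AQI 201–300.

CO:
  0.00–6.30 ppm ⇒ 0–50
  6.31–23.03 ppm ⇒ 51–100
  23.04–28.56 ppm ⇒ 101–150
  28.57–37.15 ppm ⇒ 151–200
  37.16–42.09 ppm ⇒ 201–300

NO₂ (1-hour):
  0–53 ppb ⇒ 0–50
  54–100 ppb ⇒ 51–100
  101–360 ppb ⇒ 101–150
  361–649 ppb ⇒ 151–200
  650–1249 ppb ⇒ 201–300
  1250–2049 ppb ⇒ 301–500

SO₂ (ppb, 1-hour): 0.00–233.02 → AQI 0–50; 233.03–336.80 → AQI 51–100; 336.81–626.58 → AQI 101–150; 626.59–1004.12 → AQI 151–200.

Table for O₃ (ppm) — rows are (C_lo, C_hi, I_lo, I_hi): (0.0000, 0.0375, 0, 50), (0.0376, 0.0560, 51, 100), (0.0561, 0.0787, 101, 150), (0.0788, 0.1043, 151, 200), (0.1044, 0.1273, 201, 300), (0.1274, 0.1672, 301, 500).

216

PM2.5: row 124.415–206.450 (AQI 101–150). (150−101)·(179.245−124.415)/(206.450−124.415) + 101 = 49·54.830/82.035 + 101 ≈ 133.75 → 134.
PM10 306: bracket 212–345 → index 101–150; slope 49/133, offset 94.
AQI = 101 + 49/133·94 ≈ 135.63 ⇒ 136.
CO: 37.89 ∈ [37.16, 42.09] ↔ index [201, 300].
201 + (37.89−37.16)·(300−201)/(42.09−37.16) = 201 + 0.73·99/4.93 ≈ 215.66, so AQI = 216.
NO₂: row 0–53 (AQI 0–50). (50−0)·(9−0)/(53−0) + 0 = 50·9/53 + 0 ≈ 8.49 → 8.
SO₂: 903.43 ∈ [626.59, 1004.12] ↔ index [151, 200].
151 + (903.43−626.59)·(200−151)/(1004.12−626.59) = 151 + 276.84·49/377.53 ≈ 186.93, so AQI = 187.
O₃: 0.1066 lies in 0.1044–0.1273, so I_lo=201, I_hi=300, C_lo=0.1044, C_hi=0.1273.
(300−201)/(0.1273−0.1044) × (0.1066−0.1044) + 201 = 99/0.0229 × 0.0022 + 201 ≈ 210.51 → 211.
Sub-indices: PM2.5→134, PM10→136, CO→216, NO₂→8, SO₂→187, O₃→211. Overall AQI = max = 216; dominant pollutant is CO.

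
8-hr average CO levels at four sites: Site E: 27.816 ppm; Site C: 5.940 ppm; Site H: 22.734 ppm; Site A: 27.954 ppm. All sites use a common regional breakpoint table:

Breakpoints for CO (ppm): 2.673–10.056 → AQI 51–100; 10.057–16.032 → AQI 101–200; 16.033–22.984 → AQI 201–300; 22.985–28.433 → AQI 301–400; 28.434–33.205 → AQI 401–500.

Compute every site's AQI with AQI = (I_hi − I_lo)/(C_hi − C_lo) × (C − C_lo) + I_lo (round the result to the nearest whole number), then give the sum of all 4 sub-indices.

Site E: 27.816 ∈ [22.985, 28.433] ↔ index [301, 400].
301 + (27.816−22.985)·(400−301)/(28.433−22.985) = 301 + 4.831·99/5.448 ≈ 388.79, so AQI = 389.
Site C: 5.940 ∈ [2.673, 10.056] ↔ index [51, 100].
51 + (5.940−2.673)·(100−51)/(10.056−2.673) = 51 + 3.267·49/7.383 ≈ 72.68, so AQI = 73.
Site H: 22.734 lies in 16.033–22.984, so I_lo=201, I_hi=300, C_lo=16.033, C_hi=22.984.
(300−201)/(22.984−16.033) × (22.734−16.033) + 201 = 99/6.951 × 6.701 + 201 ≈ 296.44 → 296.
Site A: 27.954 ∈ [22.985, 28.433] ↔ index [301, 400].
301 + (27.954−22.985)·(400−301)/(28.433−22.985) = 301 + 4.969·99/5.448 ≈ 391.30, so AQI = 391.
AQIs: Site E=389, Site C=73, Site H=296, Site A=391. Sum = 389 + 73 + 296 + 391 = 1149.

1149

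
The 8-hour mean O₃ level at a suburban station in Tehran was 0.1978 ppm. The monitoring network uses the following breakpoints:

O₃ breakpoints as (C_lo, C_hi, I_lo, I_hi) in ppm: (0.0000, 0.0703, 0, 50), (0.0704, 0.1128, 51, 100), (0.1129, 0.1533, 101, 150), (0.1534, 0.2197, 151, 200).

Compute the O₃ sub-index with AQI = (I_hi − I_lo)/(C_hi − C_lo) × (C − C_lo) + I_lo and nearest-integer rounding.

184

O₃: 0.1978 ∈ [0.1534, 0.2197] ↔ index [151, 200].
151 + (0.1978−0.1534)·(200−151)/(0.2197−0.1534) = 151 + 0.0444·49/0.0663 ≈ 183.81, so AQI = 184.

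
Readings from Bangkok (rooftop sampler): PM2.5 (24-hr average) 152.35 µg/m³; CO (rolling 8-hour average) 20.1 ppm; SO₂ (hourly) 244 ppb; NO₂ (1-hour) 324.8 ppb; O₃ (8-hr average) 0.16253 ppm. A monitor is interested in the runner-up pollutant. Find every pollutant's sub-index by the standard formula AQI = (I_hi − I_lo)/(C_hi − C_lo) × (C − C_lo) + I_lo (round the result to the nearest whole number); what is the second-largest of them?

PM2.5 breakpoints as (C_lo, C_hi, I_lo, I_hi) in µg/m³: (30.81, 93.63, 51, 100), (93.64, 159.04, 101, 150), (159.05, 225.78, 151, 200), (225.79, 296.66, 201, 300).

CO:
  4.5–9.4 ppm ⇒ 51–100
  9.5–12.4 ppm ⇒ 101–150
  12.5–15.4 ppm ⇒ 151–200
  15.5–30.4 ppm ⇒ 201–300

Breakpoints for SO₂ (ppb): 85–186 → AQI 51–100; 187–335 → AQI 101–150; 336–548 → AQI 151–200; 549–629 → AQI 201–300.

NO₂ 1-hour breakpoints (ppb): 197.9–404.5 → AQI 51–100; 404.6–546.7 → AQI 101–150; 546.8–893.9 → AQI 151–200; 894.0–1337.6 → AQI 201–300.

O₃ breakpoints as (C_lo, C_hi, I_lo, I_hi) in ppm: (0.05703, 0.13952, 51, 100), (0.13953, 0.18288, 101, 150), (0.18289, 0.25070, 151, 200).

145

PM2.5 152.35: bracket 93.64–159.04 → index 101–150; slope 49/65.40, offset 58.71.
AQI = 101 + 49/65.40·58.71 ≈ 144.99 ⇒ 145.
CO 20.1: bracket 15.5–30.4 → index 201–300; slope 99/14.9, offset 4.6.
AQI = 201 + 99/14.9·4.6 ≈ 231.56 ⇒ 232.
SO₂ 244: bracket 187–335 → index 101–150; slope 49/148, offset 57.
AQI = 101 + 49/148·57 ≈ 119.87 ⇒ 120.
NO₂ 324.8: bracket 197.9–404.5 → index 51–100; slope 49/206.6, offset 126.9.
AQI = 51 + 49/206.6·126.9 ≈ 81.10 ⇒ 81.
O₃ 0.16253: bracket 0.13953–0.18288 → index 101–150; slope 49/0.04335, offset 0.02300.
AQI = 101 + 49/0.04335·0.02300 ≈ 127.00 ⇒ 127.
Sub-indices: PM2.5→145, CO→232, SO₂→120, NO₂→81, O₃→127. Ranked high→low: 232, 145, 127, 120, 81. Second-highest sub-index = 145.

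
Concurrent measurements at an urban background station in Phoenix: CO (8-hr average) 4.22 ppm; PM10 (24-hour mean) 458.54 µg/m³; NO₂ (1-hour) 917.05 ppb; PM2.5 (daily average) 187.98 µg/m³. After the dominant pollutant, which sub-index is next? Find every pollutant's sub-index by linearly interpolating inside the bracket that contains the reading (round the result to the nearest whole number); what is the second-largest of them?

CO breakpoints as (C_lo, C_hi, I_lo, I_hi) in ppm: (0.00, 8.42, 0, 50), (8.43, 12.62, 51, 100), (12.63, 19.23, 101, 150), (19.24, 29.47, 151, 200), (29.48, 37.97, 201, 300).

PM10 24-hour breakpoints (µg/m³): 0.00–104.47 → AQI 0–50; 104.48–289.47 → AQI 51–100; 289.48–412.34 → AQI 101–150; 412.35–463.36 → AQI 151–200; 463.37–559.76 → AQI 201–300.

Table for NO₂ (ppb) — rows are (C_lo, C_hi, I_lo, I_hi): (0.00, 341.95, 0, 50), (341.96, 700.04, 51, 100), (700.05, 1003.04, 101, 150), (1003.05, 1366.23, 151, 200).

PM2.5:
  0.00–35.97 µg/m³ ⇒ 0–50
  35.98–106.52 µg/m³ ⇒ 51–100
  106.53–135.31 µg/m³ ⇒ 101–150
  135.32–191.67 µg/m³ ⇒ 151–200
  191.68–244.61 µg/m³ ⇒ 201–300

CO: 4.22 ∈ [0.00, 8.42] ↔ index [0, 50].
0 + (4.22−0.00)·(50−0)/(8.42−0.00) = 0 + 4.22·50/8.42 ≈ 25.06, so AQI = 25.
PM10 458.54: bracket 412.35–463.36 → index 151–200; slope 49/51.01, offset 46.19.
AQI = 151 + 49/51.01·46.19 ≈ 195.37 ⇒ 195.
NO₂: row 700.05–1003.04 (AQI 101–150). (150−101)·(917.05−700.05)/(1003.04−700.05) + 101 = 49·217.00/302.99 + 101 ≈ 136.09 → 136.
PM2.5: row 135.32–191.67 (AQI 151–200). (200−151)·(187.98−135.32)/(191.67−135.32) + 151 = 49·52.66/56.35 + 151 ≈ 196.79 → 197.
Sub-indices: CO→25, PM10→195, NO₂→136, PM2.5→197. Ranked high→low: 197, 195, 136, 25. Second-highest sub-index = 195.

195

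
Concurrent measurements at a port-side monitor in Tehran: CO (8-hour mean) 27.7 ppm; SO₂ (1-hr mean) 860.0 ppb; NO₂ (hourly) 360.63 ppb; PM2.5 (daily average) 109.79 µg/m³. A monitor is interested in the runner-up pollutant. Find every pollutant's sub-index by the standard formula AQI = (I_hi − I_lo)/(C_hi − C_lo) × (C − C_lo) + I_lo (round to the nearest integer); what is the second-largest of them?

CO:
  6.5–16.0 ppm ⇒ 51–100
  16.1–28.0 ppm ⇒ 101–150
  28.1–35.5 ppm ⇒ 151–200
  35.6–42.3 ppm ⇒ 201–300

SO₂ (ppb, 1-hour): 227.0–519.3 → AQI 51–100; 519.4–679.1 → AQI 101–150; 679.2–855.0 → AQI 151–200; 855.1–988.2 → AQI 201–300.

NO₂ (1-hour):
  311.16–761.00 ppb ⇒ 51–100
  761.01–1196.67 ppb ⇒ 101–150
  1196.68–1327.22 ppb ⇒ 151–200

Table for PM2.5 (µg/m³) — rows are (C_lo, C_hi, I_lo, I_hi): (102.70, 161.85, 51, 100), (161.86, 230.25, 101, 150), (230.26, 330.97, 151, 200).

CO: row 16.1–28.0 (AQI 101–150). (150−101)·(27.7−16.1)/(28.0−16.1) + 101 = 49·11.6/11.9 + 101 ≈ 148.76 → 149.
SO₂: 860.0 ∈ [855.1, 988.2] ↔ index [201, 300].
201 + (860.0−855.1)·(300−201)/(988.2−855.1) = 201 + 4.9·99/133.1 ≈ 204.64, so AQI = 205.
NO₂: 360.63 lies in 311.16–761.00, so I_lo=51, I_hi=100, C_lo=311.16, C_hi=761.00.
(100−51)/(761.00−311.16) × (360.63−311.16) + 51 = 49/449.84 × 49.47 + 51 ≈ 56.39 → 56.
PM2.5: 109.79 ∈ [102.70, 161.85] ↔ index [51, 100].
51 + (109.79−102.70)·(100−51)/(161.85−102.70) = 51 + 7.09·49/59.15 ≈ 56.87, so AQI = 57.
Sub-indices: CO→149, SO₂→205, NO₂→56, PM2.5→57. Ranked high→low: 205, 149, 57, 56. Second-highest sub-index = 149.

149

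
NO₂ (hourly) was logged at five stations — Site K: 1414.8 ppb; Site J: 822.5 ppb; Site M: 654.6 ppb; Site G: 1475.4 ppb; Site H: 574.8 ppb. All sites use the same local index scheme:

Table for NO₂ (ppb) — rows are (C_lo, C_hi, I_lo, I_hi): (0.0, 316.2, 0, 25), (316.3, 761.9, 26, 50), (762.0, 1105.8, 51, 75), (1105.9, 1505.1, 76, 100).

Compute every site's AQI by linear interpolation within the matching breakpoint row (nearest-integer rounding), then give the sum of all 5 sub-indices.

332

Site K: 1414.8 lies in 1105.9–1505.1, so I_lo=76, I_hi=100, C_lo=1105.9, C_hi=1505.1.
(100−76)/(1505.1−1105.9) × (1414.8−1105.9) + 76 = 24/399.2 × 308.9 + 76 ≈ 94.57 → 95.
Site J: 822.5 ∈ [762.0, 1105.8] ↔ index [51, 75].
51 + (822.5−762.0)·(75−51)/(1105.8−762.0) = 51 + 60.5·24/343.8 ≈ 55.22, so AQI = 55.
Site M: 654.6 ∈ [316.3, 761.9] ↔ index [26, 50].
26 + (654.6−316.3)·(50−26)/(761.9−316.3) = 26 + 338.3·24/445.6 ≈ 44.22, so AQI = 44.
Site G: 1475.4 lies in 1105.9–1505.1, so I_lo=76, I_hi=100, C_lo=1105.9, C_hi=1505.1.
(100−76)/(1505.1−1105.9) × (1475.4−1105.9) + 76 = 24/399.2 × 369.5 + 76 ≈ 98.21 → 98.
Site H: 574.8 ∈ [316.3, 761.9] ↔ index [26, 50].
26 + (574.8−316.3)·(50−26)/(761.9−316.3) = 26 + 258.5·24/445.6 ≈ 39.92, so AQI = 40.
AQIs: Site K=95, Site J=55, Site M=44, Site G=98, Site H=40. Sum = 95 + 55 + 44 + 98 + 40 = 332.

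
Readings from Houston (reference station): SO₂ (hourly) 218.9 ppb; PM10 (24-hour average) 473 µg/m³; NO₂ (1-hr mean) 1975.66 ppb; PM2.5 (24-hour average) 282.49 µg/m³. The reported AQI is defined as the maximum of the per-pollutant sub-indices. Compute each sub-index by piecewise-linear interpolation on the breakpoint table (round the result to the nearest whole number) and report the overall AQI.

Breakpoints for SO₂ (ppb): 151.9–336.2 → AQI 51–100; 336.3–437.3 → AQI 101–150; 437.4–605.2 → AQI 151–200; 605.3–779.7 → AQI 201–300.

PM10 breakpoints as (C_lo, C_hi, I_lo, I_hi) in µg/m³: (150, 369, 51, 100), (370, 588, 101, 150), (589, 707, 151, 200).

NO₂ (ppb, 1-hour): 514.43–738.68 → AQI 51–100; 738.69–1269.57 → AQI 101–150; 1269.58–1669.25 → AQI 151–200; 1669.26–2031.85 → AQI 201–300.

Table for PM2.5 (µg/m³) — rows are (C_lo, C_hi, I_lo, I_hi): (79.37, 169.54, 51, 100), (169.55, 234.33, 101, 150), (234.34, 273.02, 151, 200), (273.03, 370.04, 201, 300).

SO₂: 218.9 lies in 151.9–336.2, so I_lo=51, I_hi=100, C_lo=151.9, C_hi=336.2.
(100−51)/(336.2−151.9) × (218.9−151.9) + 51 = 49/184.3 × 67.0 + 51 ≈ 68.81 → 69.
PM10: 473 ∈ [370, 588] ↔ index [101, 150].
101 + (473−370)·(150−101)/(588−370) = 101 + 103·49/218 ≈ 124.15, so AQI = 124.
NO₂: 1975.66 lies in 1669.26–2031.85, so I_lo=201, I_hi=300, C_lo=1669.26, C_hi=2031.85.
(300−201)/(2031.85−1669.26) × (1975.66−1669.26) + 201 = 99/362.59 × 306.40 + 201 ≈ 284.66 → 285.
PM2.5: row 273.03–370.04 (AQI 201–300). (300−201)·(282.49−273.03)/(370.04−273.03) + 201 = 99·9.46/97.01 + 201 ≈ 210.65 → 211.
Sub-indices: SO₂→69, PM10→124, NO₂→285, PM2.5→211. Overall AQI = max = 285; dominant pollutant is NO₂.

285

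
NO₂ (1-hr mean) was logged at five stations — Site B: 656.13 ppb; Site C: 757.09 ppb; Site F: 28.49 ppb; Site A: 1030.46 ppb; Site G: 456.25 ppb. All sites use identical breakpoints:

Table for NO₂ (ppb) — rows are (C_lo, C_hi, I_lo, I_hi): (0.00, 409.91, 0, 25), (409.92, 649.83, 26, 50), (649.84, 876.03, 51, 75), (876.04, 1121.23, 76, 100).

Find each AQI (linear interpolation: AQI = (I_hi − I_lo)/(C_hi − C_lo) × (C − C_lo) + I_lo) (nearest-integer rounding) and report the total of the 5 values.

238

Site B: 656.13 lies in 649.84–876.03, so I_lo=51, I_hi=75, C_lo=649.84, C_hi=876.03.
(75−51)/(876.03−649.84) × (656.13−649.84) + 51 = 24/226.19 × 6.29 + 51 ≈ 51.67 → 52.
Site C: row 649.84–876.03 (AQI 51–75). (75−51)·(757.09−649.84)/(876.03−649.84) + 51 = 24·107.25/226.19 + 51 ≈ 62.38 → 62.
Site F 28.49: bracket 0.00–409.91 → index 0–25; slope 25/409.91, offset 28.49.
AQI = 0 + 25/409.91·28.49 ≈ 1.74 ⇒ 2.
Site A: 1030.46 ∈ [876.04, 1121.23] ↔ index [76, 100].
76 + (1030.46−876.04)·(100−76)/(1121.23−876.04) = 76 + 154.42·24/245.19 ≈ 91.12, so AQI = 91.
Site G 456.25: bracket 409.92–649.83 → index 26–50; slope 24/239.91, offset 46.33.
AQI = 26 + 24/239.91·46.33 ≈ 30.63 ⇒ 31.
AQIs: Site B=52, Site C=62, Site F=2, Site A=91, Site G=31. Sum = 52 + 62 + 2 + 91 + 31 = 238.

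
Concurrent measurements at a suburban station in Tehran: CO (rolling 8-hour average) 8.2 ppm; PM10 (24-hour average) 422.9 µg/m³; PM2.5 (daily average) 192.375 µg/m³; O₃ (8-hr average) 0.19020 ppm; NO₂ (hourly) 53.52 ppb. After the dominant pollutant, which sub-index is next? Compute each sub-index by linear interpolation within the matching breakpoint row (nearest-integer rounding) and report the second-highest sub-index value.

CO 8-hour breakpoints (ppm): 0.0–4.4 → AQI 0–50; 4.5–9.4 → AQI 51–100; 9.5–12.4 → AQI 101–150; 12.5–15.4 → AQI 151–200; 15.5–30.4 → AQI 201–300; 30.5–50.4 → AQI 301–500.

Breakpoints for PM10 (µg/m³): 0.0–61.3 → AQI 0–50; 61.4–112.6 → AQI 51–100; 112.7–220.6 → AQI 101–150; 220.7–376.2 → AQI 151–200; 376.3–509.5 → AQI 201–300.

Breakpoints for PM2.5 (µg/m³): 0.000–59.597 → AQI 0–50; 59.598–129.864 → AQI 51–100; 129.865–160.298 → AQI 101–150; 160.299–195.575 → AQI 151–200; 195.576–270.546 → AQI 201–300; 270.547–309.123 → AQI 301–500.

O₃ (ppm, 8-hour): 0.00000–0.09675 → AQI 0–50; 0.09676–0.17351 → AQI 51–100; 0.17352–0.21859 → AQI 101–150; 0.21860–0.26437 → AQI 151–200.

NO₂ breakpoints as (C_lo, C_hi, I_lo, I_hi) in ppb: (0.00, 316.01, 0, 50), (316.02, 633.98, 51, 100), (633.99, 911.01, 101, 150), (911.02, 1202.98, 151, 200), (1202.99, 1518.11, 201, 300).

196

CO: 8.2 lies in 4.5–9.4, so I_lo=51, I_hi=100, C_lo=4.5, C_hi=9.4.
(100−51)/(9.4−4.5) × (8.2−4.5) + 51 = 49/4.9 × 3.7 + 51 ≈ 88.00 → 88.
PM10: 422.9 lies in 376.3–509.5, so I_lo=201, I_hi=300, C_lo=376.3, C_hi=509.5.
(300−201)/(509.5−376.3) × (422.9−376.3) + 201 = 99/133.2 × 46.6 + 201 ≈ 235.64 → 236.
PM2.5: 192.375 ∈ [160.299, 195.575] ↔ index [151, 200].
151 + (192.375−160.299)·(200−151)/(195.575−160.299) = 151 + 32.076·49/35.276 ≈ 195.56, so AQI = 196.
O₃: 0.19020 lies in 0.17352–0.21859, so I_lo=101, I_hi=150, C_lo=0.17352, C_hi=0.21859.
(150−101)/(0.21859−0.17352) × (0.19020−0.17352) + 101 = 49/0.04507 × 0.01668 + 101 ≈ 119.13 → 119.
NO₂: 53.52 ∈ [0.00, 316.01] ↔ index [0, 50].
0 + (53.52−0.00)·(50−0)/(316.01−0.00) = 0 + 53.52·50/316.01 ≈ 8.47, so AQI = 8.
Sub-indices: CO→88, PM10→236, PM2.5→196, O₃→119, NO₂→8. Ranked high→low: 236, 196, 119, 88, 8. Second-highest sub-index = 196.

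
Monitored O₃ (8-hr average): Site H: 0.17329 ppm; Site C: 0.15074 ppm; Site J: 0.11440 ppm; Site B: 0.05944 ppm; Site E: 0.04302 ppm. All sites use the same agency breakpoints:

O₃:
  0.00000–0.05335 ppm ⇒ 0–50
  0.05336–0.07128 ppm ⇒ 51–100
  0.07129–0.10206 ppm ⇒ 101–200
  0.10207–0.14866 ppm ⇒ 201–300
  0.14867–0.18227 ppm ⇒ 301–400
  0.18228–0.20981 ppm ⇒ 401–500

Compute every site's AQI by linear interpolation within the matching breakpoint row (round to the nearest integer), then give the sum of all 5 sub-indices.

1016

Site H: 0.17329 lies in 0.14867–0.18227, so I_lo=301, I_hi=400, C_lo=0.14867, C_hi=0.18227.
(400−301)/(0.18227−0.14867) × (0.17329−0.14867) + 301 = 99/0.03360 × 0.02462 + 301 ≈ 373.54 → 374.
Site C 0.15074: bracket 0.14867–0.18227 → index 301–400; slope 99/0.03360, offset 0.00207.
AQI = 301 + 99/0.03360·0.00207 ≈ 307.10 ⇒ 307.
Site J: row 0.10207–0.14866 (AQI 201–300). (300−201)·(0.11440−0.10207)/(0.14866−0.10207) + 201 = 99·0.01233/0.04659 + 201 ≈ 227.20 → 227.
Site B: row 0.05336–0.07128 (AQI 51–100). (100−51)·(0.05944−0.05336)/(0.07128−0.05336) + 51 = 49·0.00608/0.01792 + 51 ≈ 67.63 → 68.
Site E 0.04302: bracket 0.00000–0.05335 → index 0–50; slope 50/0.05335, offset 0.04302.
AQI = 0 + 50/0.05335·0.04302 ≈ 40.32 ⇒ 40.
AQIs: Site H=374, Site C=307, Site J=227, Site B=68, Site E=40. Sum = 374 + 307 + 227 + 68 + 40 = 1016.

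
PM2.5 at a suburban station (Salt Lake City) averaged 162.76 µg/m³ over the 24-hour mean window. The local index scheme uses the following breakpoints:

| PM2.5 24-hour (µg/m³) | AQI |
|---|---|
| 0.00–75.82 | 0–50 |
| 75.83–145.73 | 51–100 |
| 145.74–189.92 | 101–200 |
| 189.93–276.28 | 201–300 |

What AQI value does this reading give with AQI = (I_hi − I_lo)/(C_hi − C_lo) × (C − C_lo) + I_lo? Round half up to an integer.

139

PM2.5 162.76: bracket 145.74–189.92 → index 101–200; slope 99/44.18, offset 17.02.
AQI = 101 + 99/44.18·17.02 ≈ 139.14 ⇒ 139.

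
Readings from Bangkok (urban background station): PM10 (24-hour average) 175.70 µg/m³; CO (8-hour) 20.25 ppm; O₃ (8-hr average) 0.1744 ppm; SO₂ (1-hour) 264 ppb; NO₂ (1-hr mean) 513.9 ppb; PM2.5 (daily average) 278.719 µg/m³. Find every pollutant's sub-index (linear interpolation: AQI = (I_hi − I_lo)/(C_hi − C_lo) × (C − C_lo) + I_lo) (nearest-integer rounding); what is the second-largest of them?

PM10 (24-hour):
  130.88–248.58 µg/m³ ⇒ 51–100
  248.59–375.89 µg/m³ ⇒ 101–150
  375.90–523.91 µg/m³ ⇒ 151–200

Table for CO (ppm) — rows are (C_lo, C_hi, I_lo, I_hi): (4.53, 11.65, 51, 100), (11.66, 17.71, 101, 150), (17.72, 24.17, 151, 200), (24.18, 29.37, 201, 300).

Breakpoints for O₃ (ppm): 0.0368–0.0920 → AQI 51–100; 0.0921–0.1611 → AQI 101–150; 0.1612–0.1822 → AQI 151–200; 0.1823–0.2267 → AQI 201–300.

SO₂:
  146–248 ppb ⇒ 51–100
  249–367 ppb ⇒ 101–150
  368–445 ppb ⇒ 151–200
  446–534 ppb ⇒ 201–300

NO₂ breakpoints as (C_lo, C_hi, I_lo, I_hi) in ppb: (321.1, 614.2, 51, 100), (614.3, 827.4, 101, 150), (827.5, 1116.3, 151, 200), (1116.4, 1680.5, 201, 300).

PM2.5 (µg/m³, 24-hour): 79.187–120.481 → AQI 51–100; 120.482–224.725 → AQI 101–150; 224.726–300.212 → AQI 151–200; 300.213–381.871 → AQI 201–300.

182

PM10: 175.70 lies in 130.88–248.58, so I_lo=51, I_hi=100, C_lo=130.88, C_hi=248.58.
(100−51)/(248.58−130.88) × (175.70−130.88) + 51 = 49/117.70 × 44.82 + 51 ≈ 69.66 → 70.
CO 20.25: bracket 17.72–24.17 → index 151–200; slope 49/6.45, offset 2.53.
AQI = 151 + 49/6.45·2.53 ≈ 170.22 ⇒ 170.
O₃: row 0.1612–0.1822 (AQI 151–200). (200−151)·(0.1744−0.1612)/(0.1822−0.1612) + 151 = 49·0.0132/0.0210 + 151 ≈ 181.80 → 182.
SO₂: 264 ∈ [249, 367] ↔ index [101, 150].
101 + (264−249)·(150−101)/(367−249) = 101 + 15·49/118 ≈ 107.23, so AQI = 107.
NO₂: 513.9 lies in 321.1–614.2, so I_lo=51, I_hi=100, C_lo=321.1, C_hi=614.2.
(100−51)/(614.2−321.1) × (513.9−321.1) + 51 = 49/293.1 × 192.8 + 51 ≈ 83.23 → 83.
PM2.5: 278.719 ∈ [224.726, 300.212] ↔ index [151, 200].
151 + (278.719−224.726)·(200−151)/(300.212−224.726) = 151 + 53.993·49/75.486 ≈ 186.05, so AQI = 186.
Sub-indices: PM10→70, CO→170, O₃→182, SO₂→107, NO₂→83, PM2.5→186. Ranked high→low: 186, 182, 170, 107, 83, 70. Second-highest sub-index = 182.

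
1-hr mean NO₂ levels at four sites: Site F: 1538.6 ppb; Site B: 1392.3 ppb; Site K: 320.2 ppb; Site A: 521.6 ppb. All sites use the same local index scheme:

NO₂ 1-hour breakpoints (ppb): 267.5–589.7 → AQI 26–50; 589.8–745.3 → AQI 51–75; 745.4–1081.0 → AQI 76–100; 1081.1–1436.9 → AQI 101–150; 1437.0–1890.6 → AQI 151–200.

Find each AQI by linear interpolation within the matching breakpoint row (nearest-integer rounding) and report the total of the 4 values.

Site F: 1538.6 ∈ [1437.0, 1890.6] ↔ index [151, 200].
151 + (1538.6−1437.0)·(200−151)/(1890.6−1437.0) = 151 + 101.6·49/453.6 ≈ 161.98, so AQI = 162.
Site B: 1392.3 lies in 1081.1–1436.9, so I_lo=101, I_hi=150, C_lo=1081.1, C_hi=1436.9.
(150−101)/(1436.9−1081.1) × (1392.3−1081.1) + 101 = 49/355.8 × 311.2 + 101 ≈ 143.86 → 144.
Site K 320.2: bracket 267.5–589.7 → index 26–50; slope 24/322.2, offset 52.7.
AQI = 26 + 24/322.2·52.7 ≈ 29.93 ⇒ 30.
Site A 521.6: bracket 267.5–589.7 → index 26–50; slope 24/322.2, offset 254.1.
AQI = 26 + 24/322.2·254.1 ≈ 44.93 ⇒ 45.
AQIs: Site F=162, Site B=144, Site K=30, Site A=45. Sum = 162 + 144 + 30 + 45 = 381.

381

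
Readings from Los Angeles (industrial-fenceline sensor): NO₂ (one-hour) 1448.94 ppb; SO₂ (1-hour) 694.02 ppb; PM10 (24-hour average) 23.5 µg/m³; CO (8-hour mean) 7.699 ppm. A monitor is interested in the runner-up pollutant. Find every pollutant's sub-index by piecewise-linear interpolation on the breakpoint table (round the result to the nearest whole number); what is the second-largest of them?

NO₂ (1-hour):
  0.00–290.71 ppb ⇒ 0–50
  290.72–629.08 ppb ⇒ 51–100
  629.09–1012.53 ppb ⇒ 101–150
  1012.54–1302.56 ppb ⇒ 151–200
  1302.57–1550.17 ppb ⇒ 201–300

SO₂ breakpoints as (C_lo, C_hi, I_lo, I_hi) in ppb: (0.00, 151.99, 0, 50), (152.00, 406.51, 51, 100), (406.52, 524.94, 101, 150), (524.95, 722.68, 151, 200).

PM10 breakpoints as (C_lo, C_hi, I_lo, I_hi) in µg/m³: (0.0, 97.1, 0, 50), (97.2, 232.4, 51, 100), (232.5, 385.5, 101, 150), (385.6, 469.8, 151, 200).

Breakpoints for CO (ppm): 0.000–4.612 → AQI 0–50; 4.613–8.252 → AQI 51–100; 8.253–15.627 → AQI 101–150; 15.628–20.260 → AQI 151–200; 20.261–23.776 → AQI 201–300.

NO₂: 1448.94 lies in 1302.57–1550.17, so I_lo=201, I_hi=300, C_lo=1302.57, C_hi=1550.17.
(300−201)/(1550.17−1302.57) × (1448.94−1302.57) + 201 = 99/247.60 × 146.37 + 201 ≈ 259.52 → 260.
SO₂: 694.02 lies in 524.95–722.68, so I_lo=151, I_hi=200, C_lo=524.95, C_hi=722.68.
(200−151)/(722.68−524.95) × (694.02−524.95) + 151 = 49/197.73 × 169.07 + 151 ≈ 192.90 → 193.
PM10: 23.5 ∈ [0.0, 97.1] ↔ index [0, 50].
0 + (23.5−0.0)·(50−0)/(97.1−0.0) = 0 + 23.5·50/97.1 ≈ 12.10, so AQI = 12.
CO: 7.699 ∈ [4.613, 8.252] ↔ index [51, 100].
51 + (7.699−4.613)·(100−51)/(8.252−4.613) = 51 + 3.086·49/3.639 ≈ 92.55, so AQI = 93.
Sub-indices: NO₂→260, SO₂→193, PM10→12, CO→93. Ranked high→low: 260, 193, 93, 12. Second-highest sub-index = 193.

193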